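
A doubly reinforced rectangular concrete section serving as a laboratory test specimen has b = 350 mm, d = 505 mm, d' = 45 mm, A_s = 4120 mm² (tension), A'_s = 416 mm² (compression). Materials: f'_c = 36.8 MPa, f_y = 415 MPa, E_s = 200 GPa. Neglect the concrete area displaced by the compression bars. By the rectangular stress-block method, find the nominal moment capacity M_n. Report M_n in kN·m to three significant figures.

Assume both tension and compression steel yield.
Net tension couple steel: A_s − A'_s = 3704 mm².
a = (A_s − A'_s) f_y / (0.85 f'_c b) = 1537160/(0.85 × 36.8 × 350) = 140.41 mm.
c = a/β₁ = 140.41/0.787 = 178.41 mm; ε'_s = 0.003(c − d')/c = 0.0022 ≥ f_y/E_s = 0.0021, so compression steel does yield.
M_n = (A_s − A'_s) f_y (d − a/2) + A'_s f_y (d − d') = [1537160 × (505 − 70.205) + 172640 × (505 − 45)] × 10⁻⁶ = 668.35 + 79.41 = 747.76 kN·m.

M_n ≈ 748 kN·m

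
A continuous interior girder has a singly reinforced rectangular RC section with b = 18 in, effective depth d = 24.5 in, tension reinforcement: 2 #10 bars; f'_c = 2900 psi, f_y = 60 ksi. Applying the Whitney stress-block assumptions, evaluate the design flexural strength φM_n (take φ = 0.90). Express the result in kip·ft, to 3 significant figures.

A_s = 2 × 1.27 = 2.54 in².
T = A_s f_y = 2.54 × 60 = 152.4 kips.
a = T/(0.85 f'_c b) = 152.4/(0.85 × 2.9 × 18) = 3.435 in.
M_n = T(d − a/2) = 152.4 × (24.5 − 1.7175) = 3472.1 kip·in = 3472.1/12 = 289.34 kip·ft.
φM_n = 0.90 × 289.34 = 260.41 kip·ft.

φM_n ≈ 260 kip·ft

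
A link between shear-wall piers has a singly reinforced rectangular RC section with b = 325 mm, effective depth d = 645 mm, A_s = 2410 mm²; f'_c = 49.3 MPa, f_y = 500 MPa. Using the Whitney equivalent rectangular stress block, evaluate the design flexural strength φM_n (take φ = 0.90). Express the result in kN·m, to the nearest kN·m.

φM_n ≈ 652 kN·m

T = A_s f_y = 2410 × 500 = 1205000 N = 1205 kN.
From C = T: a = T/(0.85 f'_c b) = 1205000/(0.85 × 49.3 × 325) = 88.48 mm.
M_n = T(d − a/2) = 1205 kN × (645 − 44.24) mm = 723.92 kN·m.
φM_n = 0.90 × 723.92 = 651.53 kN·m.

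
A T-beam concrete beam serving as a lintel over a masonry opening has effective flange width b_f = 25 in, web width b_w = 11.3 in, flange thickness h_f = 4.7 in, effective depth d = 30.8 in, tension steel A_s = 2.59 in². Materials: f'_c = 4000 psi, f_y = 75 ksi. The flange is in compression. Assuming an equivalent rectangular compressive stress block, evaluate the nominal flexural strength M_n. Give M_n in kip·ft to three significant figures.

M_n ≈ 480 kip·ft

Tension: T = A_s f_y = 2.59 × 75 = 194.25 kips.
Try a within the flange: a = T/(0.85 f'_c b_f) = 194.25/(0.85 × 4 × 25) = 2.285 in.
Since a = 2.285 ≤ h_f = 4.7 in, the stress block lies entirely in the flange; analyse as a rectangular beam of width b_f.
M_n = T(d − a/2) = 194.25 × (30.8 − 1.1425) = 5761.0 kip·in.
M_n = 5761.0/12 = 480.08 kip·ft.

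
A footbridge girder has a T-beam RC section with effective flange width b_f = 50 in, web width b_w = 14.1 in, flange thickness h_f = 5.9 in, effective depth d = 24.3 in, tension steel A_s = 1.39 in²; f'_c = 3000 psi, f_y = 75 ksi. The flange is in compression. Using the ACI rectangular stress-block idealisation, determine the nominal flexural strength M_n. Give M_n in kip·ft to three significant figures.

M_n ≈ 208 kip·ft

Tension: T = A_s f_y = 1.39 × 75 = 104.25 kips.
Try a within the flange: a = T/(0.85 f'_c b_f) = 104.25/(0.85 × 3 × 50) = 0.818 in.
Since a = 0.818 ≤ h_f = 5.9 in, the stress block lies entirely in the flange; analyse as a rectangular beam of width b_f.
M_n = T(d − a/2) = 104.25 × (24.3 − 0.409) = 2490.6 kip·in.
M_n = 2490.6/12 = 207.55 kip·ft.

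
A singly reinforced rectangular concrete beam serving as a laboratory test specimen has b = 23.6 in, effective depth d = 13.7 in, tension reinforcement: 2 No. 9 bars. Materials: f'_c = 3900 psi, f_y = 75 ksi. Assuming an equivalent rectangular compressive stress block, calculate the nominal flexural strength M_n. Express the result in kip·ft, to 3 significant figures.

A_s = 2 × 1 = 2 in².
T = A_s f_y = 2 × 75 = 150 kips.
a = T/(0.85 f'_c b) = 150/(0.85 × 3.9 × 23.6) = 1.917 in.
M_n = T(d − a/2) = 150 × (13.7 − 0.9585) = 1911.2 kip·in = 1911.2/12 = 159.27 kip·ft.

M_n ≈ 159 kip·ft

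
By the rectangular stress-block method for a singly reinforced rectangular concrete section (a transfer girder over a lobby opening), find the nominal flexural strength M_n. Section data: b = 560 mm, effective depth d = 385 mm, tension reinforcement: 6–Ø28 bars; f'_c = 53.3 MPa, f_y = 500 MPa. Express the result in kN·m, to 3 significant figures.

A_s = 6 × 616 = 3696 mm².
T = A_s f_y = 3696 × 500 = 1848000 N = 1848 kN.
From C = T: a = T/(0.85 f'_c b) = 1848000/(0.85 × 53.3 × 560) = 72.84 mm.
M_n = T(d − a/2) = 1848 kN × (385 − 36.42) mm = 644.18 kN·m.

M_n ≈ 644 kN·m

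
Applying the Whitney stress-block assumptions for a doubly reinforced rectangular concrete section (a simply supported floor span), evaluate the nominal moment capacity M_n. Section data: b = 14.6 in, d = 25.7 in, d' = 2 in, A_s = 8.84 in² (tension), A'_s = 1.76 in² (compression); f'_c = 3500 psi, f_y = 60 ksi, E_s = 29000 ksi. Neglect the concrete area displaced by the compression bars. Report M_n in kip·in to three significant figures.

M_n ≈ 11300 kip·in

Assume both steels yield.
a = (A_s − A'_s) f_y/(0.85 f'_c b) = (8.84 − 1.76) × 60/(0.85 × 3.5 × 14.6) = 9.780 in.
c = a/β₁ = 9.780/0.85 = 11.506 in; ε'_s = 0.003(c − d')/c = 0.0025 ≥ ε_y = 0.0021, so the compression steel yields.
M_n = (A_s − A'_s) f_y (d − a/2) + A'_s f_y (d − d') = 424.8 × (25.7 − 4.89) + 105.6 × (25.7 − 2) = 8840.1 + 2502.7 = 11342.8 kip·in.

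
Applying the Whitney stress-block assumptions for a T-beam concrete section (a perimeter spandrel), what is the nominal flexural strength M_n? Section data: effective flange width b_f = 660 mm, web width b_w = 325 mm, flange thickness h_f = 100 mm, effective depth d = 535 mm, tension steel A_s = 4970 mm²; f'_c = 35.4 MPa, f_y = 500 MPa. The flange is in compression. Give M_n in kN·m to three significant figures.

Tension: T = A_s f_y = 4970 × 500 = 2485000 N.
Try a within the flange: a = T/(0.85 f'_c b_f) = 2485000/(0.85 × 35.4 × 660) = 125.13 mm.
a = 125.13 > h_f = 100 mm: the block extends into the web. Split into flange-overhang and web parts.
C_f = 0.85 f'_c (b_f − b_w) h_f = 0.85 × 35.4 × (660 − 325) × 100 = 1008015 N.
Remaining web compression depth: a_w = (T − C_f)/(0.85 f'_c b_w) = (2485000 − 1008015)/(0.85 × 35.4 × 325) = 151.03 mm.
M_n = C_f(d − h_f/2) + (T − C_f)(d − a_w/2) = 1008015 × (535 − 50) + 1476985 × (535 − 75.515) = 488.89 + 678.65 = 1167.54 × 10⁶ N·mm.
M_n = 1167.54 kN·m.

M_n ≈ 1170 kN·m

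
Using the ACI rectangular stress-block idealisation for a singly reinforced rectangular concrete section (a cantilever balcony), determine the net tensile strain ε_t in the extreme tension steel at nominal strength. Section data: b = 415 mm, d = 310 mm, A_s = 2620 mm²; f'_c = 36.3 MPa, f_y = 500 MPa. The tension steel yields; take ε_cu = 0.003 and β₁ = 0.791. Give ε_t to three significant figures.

ε_t ≈ 0.00419

a = A_s f_y/(0.85 f'_c b) = 102.31 mm.
β₁ = 0.791, so c = a/β₁ = 102.31/0.791 = 129.34 mm.
From the linear strain diagram with ε_cu = 0.003: ε_t = 0.003 (d − c)/c = 0.003 × (310 − 129.34)/129.34 = 0.00419.
ε_t is between 0.004 and 0.005 — transition zone.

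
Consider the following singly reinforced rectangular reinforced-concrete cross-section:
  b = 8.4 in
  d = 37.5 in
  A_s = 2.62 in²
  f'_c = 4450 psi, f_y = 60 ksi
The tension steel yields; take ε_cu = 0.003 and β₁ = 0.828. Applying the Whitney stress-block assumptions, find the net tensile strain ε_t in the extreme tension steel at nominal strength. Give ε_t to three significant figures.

a = A_s f_y/(0.85 f'_c b) = 4.948 in.
β₁ = 0.828, so c = a/β₁ = 4.948/0.828 = 5.976 in.
From the linear strain diagram with ε_cu = 0.003: ε_t = 0.003 (d − c)/c = 0.003 × (37.5 − 5.976)/5.976 = 0.0158.
Since ε_t ≥ 0.005, the section is tension-controlled.

ε_t ≈ 0.0158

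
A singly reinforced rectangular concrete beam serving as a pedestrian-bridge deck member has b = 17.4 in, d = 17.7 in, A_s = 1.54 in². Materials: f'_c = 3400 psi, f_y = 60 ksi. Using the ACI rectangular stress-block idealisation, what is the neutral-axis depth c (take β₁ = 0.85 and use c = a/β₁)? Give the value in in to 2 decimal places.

c ≈ 2.16 in

T = A_s f_y = 1.54 × 60 = 92.4 kips.
a = T/(0.85 f'_c b) = 92.4/(0.85 × 3.4 × 17.4) = 1.8375 in.
With β₁ = 0.85, c = a/β₁ = 1.8375/0.85 = 2.16 in.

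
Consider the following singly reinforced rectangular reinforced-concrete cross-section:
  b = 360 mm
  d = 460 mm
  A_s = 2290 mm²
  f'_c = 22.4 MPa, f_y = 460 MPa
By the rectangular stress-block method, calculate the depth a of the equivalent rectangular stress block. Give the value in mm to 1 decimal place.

T = A_s f_y = 2290 × 460 = 1053400 N = 1053.4 kN.
Setting C = 0.85 f'_c a b equal to T: a = 1053400/(0.85 × 22.4 × 360) = 153.7 mm.

a ≈ 153.7 mm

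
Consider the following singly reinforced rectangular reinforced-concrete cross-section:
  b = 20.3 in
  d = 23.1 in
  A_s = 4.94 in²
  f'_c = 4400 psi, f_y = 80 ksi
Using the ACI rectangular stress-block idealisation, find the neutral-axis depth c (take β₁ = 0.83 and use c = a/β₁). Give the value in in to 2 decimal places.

T = A_s f_y = 4.94 × 80 = 395.2 kips.
a = T/(0.85 f'_c b) = 395.2/(0.85 × 4.4 × 20.3) = 5.2053 in.
With β₁ = 0.83, c = a/β₁ = 5.2053/0.83 = 6.27 in.

c ≈ 6.27 in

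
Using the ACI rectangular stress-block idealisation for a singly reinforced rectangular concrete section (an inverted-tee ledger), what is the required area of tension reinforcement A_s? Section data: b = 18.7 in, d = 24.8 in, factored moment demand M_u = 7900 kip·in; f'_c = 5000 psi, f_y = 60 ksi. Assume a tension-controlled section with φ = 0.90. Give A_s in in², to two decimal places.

A_s ≈ 6.55 in²

M_n = M_u/φ = 7900/0.90 = 8777.78 kip·in.
From M_n = 0.85 f'_c a b (d − a/2):
a = d − √(d² − 2M_n/(0.85 f'_c b)) = 24.8 − √(24.8² − 2 × 8777.78/(0.85 × 5 × 18.7)) = 4.947 in.
A_s = 0.85 f'_c a b / f_y = 0.85 × 5 × 4.947 × 18.7 / 60 = 6.553 in².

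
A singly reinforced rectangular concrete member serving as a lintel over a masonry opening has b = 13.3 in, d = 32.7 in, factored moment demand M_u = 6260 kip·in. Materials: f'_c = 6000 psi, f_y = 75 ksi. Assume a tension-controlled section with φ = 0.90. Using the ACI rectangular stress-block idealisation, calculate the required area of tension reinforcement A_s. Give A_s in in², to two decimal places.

A_s ≈ 2.99 in²

M_n = M_u/φ = 6260/0.90 = 6955.56 kip·in.
From M_n = 0.85 f'_c a b (d − a/2):
a = d − √(d² − 2M_n/(0.85 f'_c b)) = 32.7 − √(32.7² − 2 × 6955.56/(0.85 × 6 × 13.3)) = 3.303 in.
A_s = 0.85 f'_c a b / f_y = 0.85 × 6 × 3.303 × 13.3 / 75 = 2.987 in².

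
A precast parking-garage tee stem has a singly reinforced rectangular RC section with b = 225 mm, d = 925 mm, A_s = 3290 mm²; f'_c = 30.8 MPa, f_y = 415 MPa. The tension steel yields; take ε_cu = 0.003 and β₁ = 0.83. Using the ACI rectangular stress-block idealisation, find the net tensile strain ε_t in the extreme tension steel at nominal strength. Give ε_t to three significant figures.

a = A_s f_y/(0.85 f'_c b) = 231.79 mm.
β₁ = 0.83, so c = a/β₁ = 231.79/0.83 = 279.27 mm.
From the linear strain diagram with ε_cu = 0.003: ε_t = 0.003 (d − c)/c = 0.003 × (925 − 279.27)/279.27 = 0.00694.
Since ε_t ≥ 0.005, the section is tension-controlled.

ε_t ≈ 0.00694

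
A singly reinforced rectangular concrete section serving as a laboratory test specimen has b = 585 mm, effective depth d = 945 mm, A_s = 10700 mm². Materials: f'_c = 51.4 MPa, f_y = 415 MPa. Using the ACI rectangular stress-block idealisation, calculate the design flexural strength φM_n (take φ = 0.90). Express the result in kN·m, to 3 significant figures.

φM_n ≈ 3430 kN·m

T = A_s f_y = 10700 × 415 = 4440500 N = 4440.5 kN.
From C = T: a = T/(0.85 f'_c b) = 4440500/(0.85 × 51.4 × 585) = 173.74 mm.
M_n = T(d − a/2) = 4440.5 kN × (945 − 86.87) mm = 3810.53 kN·m.
φM_n = 0.90 × 3810.53 = 3429.48 kN·m.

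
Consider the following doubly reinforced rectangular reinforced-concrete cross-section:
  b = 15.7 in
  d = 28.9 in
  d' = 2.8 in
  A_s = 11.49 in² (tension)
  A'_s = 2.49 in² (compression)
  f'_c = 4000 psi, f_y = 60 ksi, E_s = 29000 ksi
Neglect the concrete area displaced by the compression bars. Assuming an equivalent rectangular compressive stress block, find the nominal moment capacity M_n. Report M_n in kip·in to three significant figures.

Assume both steels yield.
a = (A_s − A'_s) f_y/(0.85 f'_c b) = (11.49 − 2.49) × 60/(0.85 × 4 × 15.7) = 10.116 in.
c = a/β₁ = 10.116/0.85 = 11.901 in; ε'_s = 0.003(c − d')/c = 0.0023 ≥ ε_y = 0.0021, so the compression steel yields.
M_n = (A_s − A'_s) f_y (d − a/2) + A'_s f_y (d − d') = 540 × (28.9 − 5.058) + 149.4 × (28.9 − 2.8) = 12874.7 + 3899.3 = 16774.0 kip·in.

M_n ≈ 16800 kip·in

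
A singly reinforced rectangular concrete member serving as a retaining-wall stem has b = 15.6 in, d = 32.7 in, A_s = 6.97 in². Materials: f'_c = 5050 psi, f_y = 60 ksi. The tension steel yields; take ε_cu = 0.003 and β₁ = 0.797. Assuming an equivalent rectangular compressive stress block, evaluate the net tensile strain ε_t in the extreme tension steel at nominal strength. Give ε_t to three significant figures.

a = A_s f_y/(0.85 f'_c b) = 6.245 in.
β₁ = 0.797, so c = a/β₁ = 6.245/0.797 = 7.836 in.
From the linear strain diagram with ε_cu = 0.003: ε_t = 0.003 (d − c)/c = 0.003 × (32.7 − 7.836)/7.836 = 0.00952.
Since ε_t ≥ 0.005, the section is tension-controlled.

ε_t ≈ 0.00952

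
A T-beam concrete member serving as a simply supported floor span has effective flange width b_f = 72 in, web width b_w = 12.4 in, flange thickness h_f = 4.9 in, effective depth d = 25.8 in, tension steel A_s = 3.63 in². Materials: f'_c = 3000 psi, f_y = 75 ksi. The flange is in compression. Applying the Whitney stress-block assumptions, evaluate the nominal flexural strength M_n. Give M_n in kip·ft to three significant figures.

M_n ≈ 569 kip·ft

Tension: T = A_s f_y = 3.63 × 75 = 272.25 kips.
Try a within the flange: a = T/(0.85 f'_c b_f) = 272.25/(0.85 × 3 × 72) = 1.483 in.
Since a = 1.483 ≤ h_f = 4.9 in, the stress block lies entirely in the flange; analyse as a rectangular beam of width b_f.
M_n = T(d − a/2) = 272.25 × (25.8 − 0.7415) = 6822.2 kip·in.
M_n = 6822.2/12 = 568.52 kip·ft.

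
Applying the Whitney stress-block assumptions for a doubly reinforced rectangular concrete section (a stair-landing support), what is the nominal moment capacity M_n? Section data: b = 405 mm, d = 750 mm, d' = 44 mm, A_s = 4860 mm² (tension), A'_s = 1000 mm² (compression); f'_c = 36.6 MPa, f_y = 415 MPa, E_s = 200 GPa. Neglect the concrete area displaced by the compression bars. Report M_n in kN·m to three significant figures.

M_n ≈ 1390 kN·m

Assume both tension and compression steel yield.
Net tension couple steel: A_s − A'_s = 3860 mm².
a = (A_s − A'_s) f_y / (0.85 f'_c b) = 1601900/(0.85 × 36.6 × 405) = 127.14 mm.
c = a/β₁ = 127.14/0.789 = 161.14 mm; ε'_s = 0.003(c − d')/c = 0.0022 ≥ f_y/E_s = 0.0021, so compression steel does yield.
M_n = (A_s − A'_s) f_y (d − a/2) + A'_s f_y (d − d') = [1601900 × (750 − 63.57) + 415000 × (750 − 44)] × 10⁻⁶ = 1099.59 + 292.99 = 1392.58 kN·m.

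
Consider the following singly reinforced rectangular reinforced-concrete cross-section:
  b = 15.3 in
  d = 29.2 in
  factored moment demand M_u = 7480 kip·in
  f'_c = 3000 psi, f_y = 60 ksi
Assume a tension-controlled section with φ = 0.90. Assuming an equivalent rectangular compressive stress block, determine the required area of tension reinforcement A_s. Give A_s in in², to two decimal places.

M_n = M_u/φ = 7480/0.90 = 8311.11 kip·in.
From M_n = 0.85 f'_c a b (d − a/2):
a = d − √(d² − 2M_n/(0.85 f'_c b)) = 29.2 − √(29.2² − 2 × 8311.11/(0.85 × 3 × 15.3)) = 8.546 in.
A_s = 0.85 f'_c a b / f_y = 0.85 × 3 × 8.546 × 15.3 / 60 = 5.557 in².

A_s ≈ 5.56 in²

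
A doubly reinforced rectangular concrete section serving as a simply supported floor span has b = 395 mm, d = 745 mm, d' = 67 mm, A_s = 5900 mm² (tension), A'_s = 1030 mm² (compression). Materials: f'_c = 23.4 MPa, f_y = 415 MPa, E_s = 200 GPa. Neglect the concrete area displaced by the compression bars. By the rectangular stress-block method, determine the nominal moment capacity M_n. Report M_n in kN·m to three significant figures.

Assume both tension and compression steel yield.
Net tension couple steel: A_s − A'_s = 4870 mm².
a = (A_s − A'_s) f_y / (0.85 f'_c b) = 2021050/(0.85 × 23.4 × 395) = 257.24 mm.
c = a/β₁ = 257.24/0.85 = 302.64 mm; ε'_s = 0.003(c − d')/c = 0.0023 ≥ f_y/E_s = 0.0021, so compression steel does yield.
M_n = (A_s − A'_s) f_y (d − a/2) + A'_s f_y (d − d') = [2021050 × (745 − 128.62) + 427450 × (745 − 67)] × 10⁻⁶ = 1245.73 + 289.81 = 1535.54 kN·m.

M_n ≈ 1540 kN·m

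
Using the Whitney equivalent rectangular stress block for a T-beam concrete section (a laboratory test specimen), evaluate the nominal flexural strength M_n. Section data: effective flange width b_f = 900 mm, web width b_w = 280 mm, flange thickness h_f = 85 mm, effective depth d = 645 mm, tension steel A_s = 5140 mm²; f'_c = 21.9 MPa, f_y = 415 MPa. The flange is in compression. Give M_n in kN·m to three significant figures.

Tension: T = A_s f_y = 5140 × 415 = 2133100 N.
Try a within the flange: a = T/(0.85 f'_c b_f) = 2133100/(0.85 × 21.9 × 900) = 127.32 mm.
a = 127.32 > h_f = 85 mm: the block extends into the web. Split into flange-overhang and web parts.
C_f = 0.85 f'_c (b_f − b_w) h_f = 0.85 × 21.9 × (900 − 280) × 85 = 981011 N.
Remaining web compression depth: a_w = (T − C_f)/(0.85 f'_c b_w) = (2133100 − 981011)/(0.85 × 21.9 × 280) = 221.04 mm.
M_n = C_f(d − h_f/2) + (T − C_f)(d − a_w/2) = 981011 × (645 − 42.5) + 1152089 × (645 − 110.52) = 591.06 + 615.77 = 1206.83 × 10⁶ N·mm.
M_n = 1206.83 kN·m.

M_n ≈ 1210 kN·m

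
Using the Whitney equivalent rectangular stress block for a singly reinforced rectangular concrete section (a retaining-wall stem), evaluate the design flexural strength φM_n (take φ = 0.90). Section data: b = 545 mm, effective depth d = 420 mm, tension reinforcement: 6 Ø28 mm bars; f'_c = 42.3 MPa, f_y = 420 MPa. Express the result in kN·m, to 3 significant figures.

A_s = 6 × 616 = 3696 mm².
T = A_s f_y = 3696 × 420 = 1552320 N = 1552.32 kN.
From C = T: a = T/(0.85 f'_c b) = 1552320/(0.85 × 42.3 × 545) = 79.22 mm.
M_n = T(d − a/2) = 1552.32 kN × (420 − 39.61) mm = 590.49 kN·m.
φM_n = 0.90 × 590.49 = 531.44 kN·m.

φM_n ≈ 531 kN·m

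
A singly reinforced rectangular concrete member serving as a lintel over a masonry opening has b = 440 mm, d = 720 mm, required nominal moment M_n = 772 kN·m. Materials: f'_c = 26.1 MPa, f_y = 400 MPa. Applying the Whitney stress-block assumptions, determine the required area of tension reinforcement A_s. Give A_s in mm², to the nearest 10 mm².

A_s ≈ 2920 mm²

With M_n = 0.85 f'_c a b (d − a/2), solve the quadratic for a:
a = d − √(d² − 2M_n/(0.85 f'_c b)) = 720 − √(720² − 2 × 772×10⁶/(0.85 × 26.1 × 440)) = 119.81 mm.
A_s = 0.85 f'_c a b / f_y = 0.85 × 26.1 × 119.81 × 440 / 400 = 2923.8 mm².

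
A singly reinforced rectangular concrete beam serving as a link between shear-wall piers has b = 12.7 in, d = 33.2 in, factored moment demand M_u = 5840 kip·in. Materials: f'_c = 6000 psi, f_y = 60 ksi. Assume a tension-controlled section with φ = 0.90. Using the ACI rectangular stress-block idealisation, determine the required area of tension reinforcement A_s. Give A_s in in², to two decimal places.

M_n = M_u/φ = 5840/0.90 = 6488.89 kip·in.
From M_n = 0.85 f'_c a b (d − a/2):
a = d − √(d² − 2M_n/(0.85 f'_c b)) = 33.2 − √(33.2² − 2 × 6488.89/(0.85 × 6 × 12.7)) = 3.169 in.
A_s = 0.85 f'_c a b / f_y = 0.85 × 6 × 3.169 × 12.7 / 60 = 3.421 in².

A_s ≈ 3.42 in²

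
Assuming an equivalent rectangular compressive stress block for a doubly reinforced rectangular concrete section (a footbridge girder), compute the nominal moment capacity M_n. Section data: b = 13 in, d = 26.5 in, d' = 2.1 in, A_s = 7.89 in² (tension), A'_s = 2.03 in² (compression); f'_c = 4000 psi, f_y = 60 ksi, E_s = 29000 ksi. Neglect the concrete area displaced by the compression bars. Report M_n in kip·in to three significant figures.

M_n ≈ 10900 kip·in

Assume both steels yield.
a = (A_s − A'_s) f_y/(0.85 f'_c b) = (7.89 − 2.03) × 60/(0.85 × 4 × 13) = 7.955 in.
c = a/β₁ = 7.955/0.85 = 9.359 in; ε'_s = 0.003(c − d')/c = 0.0023 ≥ ε_y = 0.0021, so the compression steel yields.
M_n = (A_s − A'_s) f_y (d − a/2) + A'_s f_y (d − d') = 351.6 × (26.5 − 3.9775) + 121.8 × (26.5 − 2.1) = 7918.9 + 2971.9 = 10890.8 kip·in.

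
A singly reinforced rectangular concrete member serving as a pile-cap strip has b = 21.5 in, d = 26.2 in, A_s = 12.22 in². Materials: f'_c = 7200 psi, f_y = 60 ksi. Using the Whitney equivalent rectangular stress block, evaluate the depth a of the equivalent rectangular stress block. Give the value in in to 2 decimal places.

T = A_s f_y = 12.22 × 60 = 733.2 kips.
a = T/(0.85 f'_c b) = 733.2/(0.85 × 7.2 × 21.5) = 5.57 in.

a ≈ 5.57 in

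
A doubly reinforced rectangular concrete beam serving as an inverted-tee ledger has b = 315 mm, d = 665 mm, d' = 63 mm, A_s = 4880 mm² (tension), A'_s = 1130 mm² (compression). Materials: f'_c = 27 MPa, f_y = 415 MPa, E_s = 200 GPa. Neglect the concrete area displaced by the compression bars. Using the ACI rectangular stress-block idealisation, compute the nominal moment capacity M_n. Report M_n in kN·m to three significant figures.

M_n ≈ 1150 kN·m

Assume both tension and compression steel yield.
Net tension couple steel: A_s − A'_s = 3750 mm².
a = (A_s − A'_s) f_y / (0.85 f'_c b) = 1556250/(0.85 × 27 × 315) = 215.27 mm.
c = a/β₁ = 215.27/0.85 = 253.26 mm; ε'_s = 0.003(c − d')/c = 0.0023 ≥ f_y/E_s = 0.0021, so compression steel does yield.
M_n = (A_s − A'_s) f_y (d − a/2) + A'_s f_y (d − d') = [1556250 × (665 − 107.635) + 468950 × (665 − 63)] × 10⁻⁶ = 867.40 + 282.31 = 1149.71 kN·m.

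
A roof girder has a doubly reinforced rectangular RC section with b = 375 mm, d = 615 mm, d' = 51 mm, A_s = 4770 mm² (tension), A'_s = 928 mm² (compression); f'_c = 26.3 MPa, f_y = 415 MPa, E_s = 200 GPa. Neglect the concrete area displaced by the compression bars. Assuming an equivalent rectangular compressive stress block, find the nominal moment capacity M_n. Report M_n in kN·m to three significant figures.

M_n ≈ 1050 kN·m

Assume both tension and compression steel yield.
Net tension couple steel: A_s − A'_s = 3842 mm².
a = (A_s − A'_s) f_y / (0.85 f'_c b) = 1594430/(0.85 × 26.3 × 375) = 190.20 mm.
c = a/β₁ = 190.20/0.85 = 223.76 mm; ε'_s = 0.003(c − d')/c = 0.0023 ≥ f_y/E_s = 0.0021, so compression steel does yield.
M_n = (A_s − A'_s) f_y (d − a/2) + A'_s f_y (d − d') = [1594430 × (615 − 95.1) + 385120 × (615 − 51)] × 10⁻⁶ = 828.94 + 217.21 = 1046.15 kN·m.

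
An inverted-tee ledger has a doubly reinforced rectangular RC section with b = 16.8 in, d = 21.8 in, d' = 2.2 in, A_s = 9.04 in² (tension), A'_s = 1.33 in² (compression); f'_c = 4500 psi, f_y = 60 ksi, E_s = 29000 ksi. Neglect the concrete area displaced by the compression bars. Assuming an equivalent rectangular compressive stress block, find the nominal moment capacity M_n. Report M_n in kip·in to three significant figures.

Assume both steels yield.
a = (A_s − A'_s) f_y/(0.85 f'_c b) = (9.04 − 1.33) × 60/(0.85 × 4.5 × 16.8) = 7.199 in.
c = a/β₁ = 7.199/0.825 = 8.726 in; ε'_s = 0.003(c − d')/c = 0.0022 ≥ ε_y = 0.0021, so the compression steel yields.
M_n = (A_s − A'_s) f_y (d − a/2) + A'_s f_y (d − d') = 462.6 × (21.8 − 3.5995) + 79.8 × (21.8 − 2.2) = 8419.6 + 1564.1 = 9983.7 kip·in.

M_n ≈ 9980 kip·in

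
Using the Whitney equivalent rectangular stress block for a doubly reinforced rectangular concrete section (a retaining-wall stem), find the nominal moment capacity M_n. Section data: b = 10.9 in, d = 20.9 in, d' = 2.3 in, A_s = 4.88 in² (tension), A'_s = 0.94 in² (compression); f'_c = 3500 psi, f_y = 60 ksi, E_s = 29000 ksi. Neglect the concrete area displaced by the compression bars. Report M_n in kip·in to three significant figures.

Assume both steels yield.
a = (A_s − A'_s) f_y/(0.85 f'_c b) = (4.88 − 0.94) × 60/(0.85 × 3.5 × 10.9) = 7.290 in.
c = a/β₁ = 7.290/0.85 = 8.576 in; ε'_s = 0.003(c − d')/c = 0.0022 ≥ ε_y = 0.0021, so the compression steel yields.
M_n = (A_s − A'_s) f_y (d − a/2) + A'_s f_y (d − d') = 236.4 × (20.9 − 3.645) + 56.4 × (20.9 − 2.3) = 4079.1 + 1049.0 = 5128.1 kip·in.

M_n ≈ 5130 kip·in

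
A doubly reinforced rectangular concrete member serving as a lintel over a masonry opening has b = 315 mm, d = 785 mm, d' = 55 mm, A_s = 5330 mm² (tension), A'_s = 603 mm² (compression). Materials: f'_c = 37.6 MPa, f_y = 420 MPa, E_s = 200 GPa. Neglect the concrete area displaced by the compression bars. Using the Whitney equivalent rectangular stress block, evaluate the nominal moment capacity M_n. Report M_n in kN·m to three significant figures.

Assume both tension and compression steel yield.
Net tension couple steel: A_s − A'_s = 4727 mm².
a = (A_s − A'_s) f_y / (0.85 f'_c b) = 1985340/(0.85 × 37.6 × 315) = 197.20 mm.
c = a/β₁ = 197.20/0.781 = 252.50 mm; ε'_s = 0.003(c − d')/c = 0.0023 ≥ f_y/E_s = 0.0021, so compression steel does yield.
M_n = (A_s − A'_s) f_y (d − a/2) + A'_s f_y (d − d') = [1985340 × (785 − 98.6) + 253260 × (785 − 55)] × 10⁻⁶ = 1362.74 + 184.88 = 1547.62 kN·m.

M_n ≈ 1550 kN·m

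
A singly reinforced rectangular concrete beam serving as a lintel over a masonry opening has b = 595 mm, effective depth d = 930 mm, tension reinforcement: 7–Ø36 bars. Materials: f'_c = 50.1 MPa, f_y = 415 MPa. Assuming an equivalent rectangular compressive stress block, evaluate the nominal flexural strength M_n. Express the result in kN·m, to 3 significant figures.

A_s = 7 × 1018 = 7126 mm².
T = A_s f_y = 7126 × 415 = 2957290 N = 2957.29 kN.
From C = T: a = T/(0.85 f'_c b) = 2957290/(0.85 × 50.1 × 595) = 116.71 mm.
M_n = T(d − a/2) = 2957.29 kN × (930 − 58.355) mm = 2577.71 kN·m.

M_n ≈ 2580 kN·m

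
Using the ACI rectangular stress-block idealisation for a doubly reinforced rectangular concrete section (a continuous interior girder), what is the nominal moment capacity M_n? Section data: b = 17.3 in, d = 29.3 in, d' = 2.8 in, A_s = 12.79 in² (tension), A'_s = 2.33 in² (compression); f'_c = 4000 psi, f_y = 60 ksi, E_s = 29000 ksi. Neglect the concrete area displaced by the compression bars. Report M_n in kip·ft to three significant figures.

Assume both steels yield.
a = (A_s − A'_s) f_y/(0.85 f'_c b) = (12.79 − 2.33) × 60/(0.85 × 4 × 17.3) = 10.670 in.
c = a/β₁ = 10.670/0.85 = 12.553 in; ε'_s = 0.003(c − d')/c = 0.0023 ≥ ε_y = 0.0021, so the compression steel yields.
M_n = (A_s − A'_s) f_y (d − a/2) + A'_s f_y (d − d') = 627.6 × (29.3 − 5.335) + 139.8 × (29.3 − 2.8) = 15040.4 + 3704.7 = 18745.1 kip·in = 18745.1/12 = 1562.09 kip·ft.

M_n ≈ 1560 kip·ft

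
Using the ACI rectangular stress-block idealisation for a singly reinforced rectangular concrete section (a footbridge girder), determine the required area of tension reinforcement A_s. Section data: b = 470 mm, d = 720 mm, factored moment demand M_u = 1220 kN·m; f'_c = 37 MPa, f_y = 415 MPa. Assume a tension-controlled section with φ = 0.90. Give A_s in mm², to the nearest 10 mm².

A_s ≈ 5030 mm²

M_n = M_u/φ = 1220/0.90 = 1355.56 kN·m.
With M_n = 0.85 f'_c a b (d − a/2), solve the quadratic for a:
a = d − √(d² − 2M_n/(0.85 f'_c b)) = 720 − √(720² − 2 × 1355.56×10⁶/(0.85 × 37 × 470)) = 141.22 mm.
A_s = 0.85 f'_c a b / f_y = 0.85 × 37 × 141.22 × 470 / 415 = 5030.0 mm².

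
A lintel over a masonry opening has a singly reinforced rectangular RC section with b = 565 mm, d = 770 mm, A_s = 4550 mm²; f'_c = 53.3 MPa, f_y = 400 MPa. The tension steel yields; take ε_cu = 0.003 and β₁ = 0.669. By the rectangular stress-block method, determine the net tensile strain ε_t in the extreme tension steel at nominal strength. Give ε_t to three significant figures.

a = A_s f_y/(0.85 f'_c b) = 71.10 mm.
β₁ = 0.669, so c = a/β₁ = 71.10/0.669 = 106.28 mm.
From the linear strain diagram with ε_cu = 0.003: ε_t = 0.003 (d − c)/c = 0.003 × (770 − 106.28)/106.28 = 0.0187.
Since ε_t ≥ 0.005, the section is tension-controlled.

ε_t ≈ 0.0187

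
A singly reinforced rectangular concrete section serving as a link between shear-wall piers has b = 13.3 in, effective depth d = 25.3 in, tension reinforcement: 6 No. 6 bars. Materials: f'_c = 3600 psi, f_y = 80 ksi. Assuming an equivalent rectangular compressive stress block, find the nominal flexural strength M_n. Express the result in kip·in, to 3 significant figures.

M_n ≈ 4800 kip·in

A_s = 6 × 0.44 = 2.64 in².
T = A_s f_y = 2.64 × 80 = 211.2 kips.
a = T/(0.85 f'_c b) = 211.2/(0.85 × 3.6 × 13.3) = 5.189 in.
M_n = T(d − a/2) = 211.2 × (25.3 − 2.5945) = 4795.4 kip·in.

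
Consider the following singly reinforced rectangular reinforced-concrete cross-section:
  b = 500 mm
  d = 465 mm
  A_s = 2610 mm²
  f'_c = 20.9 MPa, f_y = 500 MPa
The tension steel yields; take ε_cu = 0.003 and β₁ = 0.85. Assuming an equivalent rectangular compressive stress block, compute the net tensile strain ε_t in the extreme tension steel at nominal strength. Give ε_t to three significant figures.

a = A_s f_y/(0.85 f'_c b) = 146.92 mm.
β₁ = 0.85, so c = a/β₁ = 146.92/0.85 = 172.85 mm.
From the linear strain diagram with ε_cu = 0.003: ε_t = 0.003 (d − c)/c = 0.003 × (465 − 172.85)/172.85 = 0.00507.
Since ε_t ≥ 0.005, the section is tension-controlled.

ε_t ≈ 0.00507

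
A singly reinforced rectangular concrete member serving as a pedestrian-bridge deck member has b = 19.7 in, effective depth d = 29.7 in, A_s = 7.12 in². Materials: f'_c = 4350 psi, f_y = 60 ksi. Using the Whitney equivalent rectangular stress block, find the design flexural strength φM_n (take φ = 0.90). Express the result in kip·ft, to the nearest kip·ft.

T = A_s f_y = 7.12 × 60 = 427.2 kips.
a = T/(0.85 f'_c b) = 427.2/(0.85 × 4.35 × 19.7) = 5.865 in.
M_n = T(d − a/2) = 427.2 × (29.7 − 2.9325) = 11435.1 kip·in = 11435.1/12 = 952.93 kip·ft.
φM_n = 0.90 × 952.93 = 857.64 kip·ft.

φM_n ≈ 858 kip·ft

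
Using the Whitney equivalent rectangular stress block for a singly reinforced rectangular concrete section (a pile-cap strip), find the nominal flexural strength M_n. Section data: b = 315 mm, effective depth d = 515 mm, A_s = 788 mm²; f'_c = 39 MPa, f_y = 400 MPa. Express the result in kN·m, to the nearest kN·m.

M_n ≈ 158 kN·m

T = A_s f_y = 788 × 400 = 315200 N = 315.2 kN.
From C = T: a = T/(0.85 f'_c b) = 315200/(0.85 × 39 × 315) = 30.19 mm.
M_n = T(d − a/2) = 315.2 kN × (515 − 15.095) mm = 157.57 kN·m.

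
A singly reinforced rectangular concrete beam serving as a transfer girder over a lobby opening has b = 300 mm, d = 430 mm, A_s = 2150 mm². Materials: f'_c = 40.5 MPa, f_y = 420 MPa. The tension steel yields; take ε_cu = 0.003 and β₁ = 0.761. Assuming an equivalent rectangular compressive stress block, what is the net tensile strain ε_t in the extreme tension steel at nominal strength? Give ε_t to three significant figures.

ε_t ≈ 0.00823

a = A_s f_y/(0.85 f'_c b) = 87.44 mm.
β₁ = 0.761, so c = a/β₁ = 87.44/0.761 = 114.90 mm.
From the linear strain diagram with ε_cu = 0.003: ε_t = 0.003 (d − c)/c = 0.003 × (430 − 114.90)/114.90 = 0.00823.
Since ε_t ≥ 0.005, the section is tension-controlled.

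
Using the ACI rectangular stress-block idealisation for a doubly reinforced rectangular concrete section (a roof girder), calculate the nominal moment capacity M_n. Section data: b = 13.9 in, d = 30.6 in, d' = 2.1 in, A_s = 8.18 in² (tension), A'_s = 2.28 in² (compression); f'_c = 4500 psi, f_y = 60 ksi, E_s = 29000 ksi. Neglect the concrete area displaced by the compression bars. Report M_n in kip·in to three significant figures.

Assume both steels yield.
a = (A_s − A'_s) f_y/(0.85 f'_c b) = (8.18 − 2.28) × 60/(0.85 × 4.5 × 13.9) = 6.658 in.
c = a/β₁ = 6.658/0.825 = 8.070 in; ε'_s = 0.003(c − d')/c = 0.0022 ≥ ε_y = 0.0021, so the compression steel yields.
M_n = (A_s − A'_s) f_y (d − a/2) + A'_s f_y (d − d') = 354 × (30.6 − 3.329) + 136.8 × (30.6 − 2.1) = 9653.9 + 3898.8 = 13552.7 kip·in.

M_n ≈ 13600 kip·in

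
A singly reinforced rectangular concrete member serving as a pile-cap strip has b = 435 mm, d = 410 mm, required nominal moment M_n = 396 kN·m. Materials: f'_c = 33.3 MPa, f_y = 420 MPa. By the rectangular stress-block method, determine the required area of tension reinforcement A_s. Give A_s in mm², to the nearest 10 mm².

A_s ≈ 2580 mm²

With M_n = 0.85 f'_c a b (d − a/2), solve the quadratic for a:
a = d − √(d² − 2M_n/(0.85 f'_c b)) = 410 − √(410² − 2 × 396×10⁶/(0.85 × 33.3 × 435)) = 87.86 mm.
A_s = 0.85 f'_c a b / f_y = 0.85 × 33.3 × 87.86 × 435 / 420 = 2575.7 mm².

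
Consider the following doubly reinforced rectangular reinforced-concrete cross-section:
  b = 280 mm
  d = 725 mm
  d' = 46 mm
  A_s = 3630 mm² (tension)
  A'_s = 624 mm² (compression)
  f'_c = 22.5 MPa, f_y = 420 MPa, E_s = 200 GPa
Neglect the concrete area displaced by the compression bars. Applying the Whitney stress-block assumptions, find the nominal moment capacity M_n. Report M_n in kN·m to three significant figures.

M_n ≈ 944 kN·m

Assume both tension and compression steel yield.
Net tension couple steel: A_s − A'_s = 3006 mm².
a = (A_s − A'_s) f_y / (0.85 f'_c b) = 1262520/(0.85 × 22.5 × 280) = 235.76 mm.
c = a/β₁ = 235.76/0.85 = 277.36 mm; ε'_s = 0.003(c − d')/c = 0.0025 ≥ f_y/E_s = 0.0021, so compression steel does yield.
M_n = (A_s − A'_s) f_y (d − a/2) + A'_s f_y (d − d') = [1262520 × (725 − 117.88) + 262080 × (725 − 46)] × 10⁻⁶ = 766.50 + 177.95 = 944.45 kN·m.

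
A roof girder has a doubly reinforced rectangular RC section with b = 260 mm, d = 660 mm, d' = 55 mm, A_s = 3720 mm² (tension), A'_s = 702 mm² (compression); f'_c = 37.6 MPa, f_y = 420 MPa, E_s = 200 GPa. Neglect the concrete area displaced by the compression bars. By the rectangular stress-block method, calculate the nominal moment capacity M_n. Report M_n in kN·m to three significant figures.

Assume both tension and compression steel yield.
Net tension couple steel: A_s − A'_s = 3018 mm².
a = (A_s − A'_s) f_y / (0.85 f'_c b) = 1267560/(0.85 × 37.6 × 260) = 152.54 mm.
c = a/β₁ = 152.54/0.781 = 195.31 mm; ε'_s = 0.003(c − d')/c = 0.0022 ≥ f_y/E_s = 0.0021, so compression steel does yield.
M_n = (A_s − A'_s) f_y (d − a/2) + A'_s f_y (d − d') = [1267560 × (660 − 76.27) + 294840 × (660 − 55)] × 10⁻⁶ = 739.91 + 178.38 = 918.29 kN·m.

M_n ≈ 918 kN·m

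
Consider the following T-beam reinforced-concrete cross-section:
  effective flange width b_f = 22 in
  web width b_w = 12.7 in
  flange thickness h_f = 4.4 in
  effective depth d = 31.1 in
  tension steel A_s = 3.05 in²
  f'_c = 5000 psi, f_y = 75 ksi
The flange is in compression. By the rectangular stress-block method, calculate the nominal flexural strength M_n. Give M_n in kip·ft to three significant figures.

Tension: T = A_s f_y = 3.05 × 75 = 228.75 kips.
Try a within the flange: a = T/(0.85 f'_c b_f) = 228.75/(0.85 × 5 × 22) = 2.447 in.
Since a = 2.447 ≤ h_f = 4.4 in, the stress block lies entirely in the flange; analyse as a rectangular beam of width b_f.
M_n = T(d − a/2) = 228.75 × (31.1 − 1.2235) = 6834.2 kip·in.
M_n = 6834.2/12 = 569.52 kip·ft.

M_n ≈ 570 kip·ft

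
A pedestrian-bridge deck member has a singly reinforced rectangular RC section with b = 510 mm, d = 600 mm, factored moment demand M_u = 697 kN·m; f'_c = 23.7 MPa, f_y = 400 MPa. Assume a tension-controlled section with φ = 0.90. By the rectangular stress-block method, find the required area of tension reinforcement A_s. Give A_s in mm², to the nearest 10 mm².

A_s ≈ 3660 mm²

M_n = M_u/φ = 697/0.90 = 774.444 kN·m.
With M_n = 0.85 f'_c a b (d − a/2), solve the quadratic for a:
a = d − √(d² − 2M_n/(0.85 f'_c b)) = 600 − √(600² − 2 × 774.444×10⁶/(0.85 × 23.7 × 510)) = 142.57 mm.
A_s = 0.85 f'_c a b / f_y = 0.85 × 23.7 × 142.57 × 510 / 400 = 3661.9 mm².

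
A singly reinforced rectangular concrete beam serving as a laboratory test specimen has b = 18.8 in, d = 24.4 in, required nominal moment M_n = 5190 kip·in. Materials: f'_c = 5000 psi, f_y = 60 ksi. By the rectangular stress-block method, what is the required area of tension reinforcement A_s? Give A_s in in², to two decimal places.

A_s ≈ 3.76 in²

From M_n = 0.85 f'_c a b (d − a/2):
a = d − √(d² − 2M_n/(0.85 f'_c b)) = 24.4 − √(24.4² − 2 × 5190/(0.85 × 5 × 18.8)) = 2.826 in.
A_s = 0.85 f'_c a b / f_y = 0.85 × 5 × 2.826 × 18.8 / 60 = 3.763 in².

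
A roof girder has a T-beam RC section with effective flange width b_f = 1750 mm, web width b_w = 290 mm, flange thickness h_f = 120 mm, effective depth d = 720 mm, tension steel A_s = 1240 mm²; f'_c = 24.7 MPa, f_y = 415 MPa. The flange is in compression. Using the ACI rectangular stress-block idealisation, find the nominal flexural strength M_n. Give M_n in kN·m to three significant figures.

M_n ≈ 367 kN·m

Tension: T = A_s f_y = 1240 × 415 = 514600 N.
Try a within the flange: a = T/(0.85 f'_c b_f) = 514600/(0.85 × 24.7 × 1750) = 14.01 mm.
Since a = 14.01 ≤ h_f = 120 mm, the stress block lies entirely in the flange; analyse as a rectangular beam of width b_f.
M_n = T(d − a/2) = 514600 × (720 − 7.005) = 366.91 × 10⁶ N·mm.
M_n = 366.91 kN·m.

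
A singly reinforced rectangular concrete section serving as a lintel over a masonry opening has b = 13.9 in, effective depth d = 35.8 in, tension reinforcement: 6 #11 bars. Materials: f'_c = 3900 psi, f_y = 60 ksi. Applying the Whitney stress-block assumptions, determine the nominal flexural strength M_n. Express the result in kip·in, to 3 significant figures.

M_n ≈ 16700 kip·in

A_s = 6 × 1.56 = 9.36 in².
T = A_s f_y = 9.36 × 60 = 561.6 kips.
a = T/(0.85 f'_c b) = 561.6/(0.85 × 3.9 × 13.9) = 12.188 in.
M_n = T(d − a/2) = 561.6 × (35.8 − 6.094) = 16682.9 kip·in.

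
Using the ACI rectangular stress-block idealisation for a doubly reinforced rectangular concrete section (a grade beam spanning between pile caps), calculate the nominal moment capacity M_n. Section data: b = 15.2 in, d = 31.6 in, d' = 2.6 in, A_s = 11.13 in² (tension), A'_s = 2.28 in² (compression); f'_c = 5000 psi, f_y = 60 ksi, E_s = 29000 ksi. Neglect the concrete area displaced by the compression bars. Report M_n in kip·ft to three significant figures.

M_n ≈ 1550 kip·ft

Assume both steels yield.
a = (A_s − A'_s) f_y/(0.85 f'_c b) = (11.13 − 2.28) × 60/(0.85 × 5 × 15.2) = 8.220 in.
c = a/β₁ = 8.220/0.8 = 10.275 in; ε'_s = 0.003(c − d')/c = 0.0022 ≥ ε_y = 0.0021, so the compression steel yields.
M_n = (A_s − A'_s) f_y (d − a/2) + A'_s f_y (d − d') = 531 × (31.6 − 4.11) + 136.8 × (31.6 − 2.6) = 14597.2 + 3967.2 = 18564.4 kip·in = 18564.4/12 = 1547.03 kip·ft.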